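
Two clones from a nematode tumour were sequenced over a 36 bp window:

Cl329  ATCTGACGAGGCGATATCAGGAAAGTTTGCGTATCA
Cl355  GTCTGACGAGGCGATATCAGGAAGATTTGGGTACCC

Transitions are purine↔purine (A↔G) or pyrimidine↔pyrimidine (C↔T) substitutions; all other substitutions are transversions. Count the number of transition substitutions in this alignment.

Differing sites — 1:A/G (Ti); 24:A/G (Ti); 25:G/A (Ti); 30:C/G (Tv); 34:T/C (Ti); 36:A/C (Tv).
Of the 6 differences, 4 transitions and 2 transversions, so the answer is 4.

4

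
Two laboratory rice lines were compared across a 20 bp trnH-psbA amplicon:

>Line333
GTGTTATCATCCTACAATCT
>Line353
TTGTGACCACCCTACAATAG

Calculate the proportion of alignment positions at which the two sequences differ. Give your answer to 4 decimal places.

0.3000

The sequences differ at positions 1 (G/T), 5 (T/G), 7 (T/C), 10 (T/C), 19 (C/A), 20 (T/G).
There are 6 differences over 20 sites, so p = 6/20 = 0.3000.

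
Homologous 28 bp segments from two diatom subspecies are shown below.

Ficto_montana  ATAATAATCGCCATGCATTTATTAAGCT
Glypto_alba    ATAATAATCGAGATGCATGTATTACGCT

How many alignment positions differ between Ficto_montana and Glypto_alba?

The sequences differ at positions 11 (C/A), 12 (C/G), 19 (T/G), 25 (A/C).
That gives 4 mismatches out of 28 aligned sites, so the Hamming distance is 4.

4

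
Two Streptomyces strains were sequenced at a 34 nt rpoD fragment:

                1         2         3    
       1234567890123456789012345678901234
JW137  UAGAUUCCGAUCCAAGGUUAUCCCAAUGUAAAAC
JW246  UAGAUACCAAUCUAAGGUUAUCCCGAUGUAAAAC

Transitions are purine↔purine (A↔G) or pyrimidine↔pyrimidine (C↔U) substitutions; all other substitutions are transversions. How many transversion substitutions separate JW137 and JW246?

1

The sequences differ at positions 6 (U/A, transversion), 9 (G/A, transition), 13 (C/U, transition), 25 (A/G, transition).
Of the 4 differences, 3 transitions and 1 transversion, so the answer is 1.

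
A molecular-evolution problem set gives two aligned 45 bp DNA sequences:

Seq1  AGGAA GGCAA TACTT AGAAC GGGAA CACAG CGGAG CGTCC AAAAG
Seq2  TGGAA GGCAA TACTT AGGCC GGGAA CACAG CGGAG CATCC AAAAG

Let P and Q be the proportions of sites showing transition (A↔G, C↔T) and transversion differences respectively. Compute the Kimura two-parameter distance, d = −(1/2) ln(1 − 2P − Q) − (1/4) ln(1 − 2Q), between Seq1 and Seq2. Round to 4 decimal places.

0.0948

The sequences differ at positions 1 (A/T, transversion), 18 (A/G, transition), 19 (A/C, transversion), 37 (G/A, transition).
Of the 4 differences, 2 transitions and 2 transversions over 45 sites: P = 2/45 = 0.044444, Q = 2/45 = 0.044444.
d = −0.5·ln(0.866668) − 0.25·ln(0.911112) = −0.5·(-0.143099) − 0.25·(-0.093089) = 0.0948.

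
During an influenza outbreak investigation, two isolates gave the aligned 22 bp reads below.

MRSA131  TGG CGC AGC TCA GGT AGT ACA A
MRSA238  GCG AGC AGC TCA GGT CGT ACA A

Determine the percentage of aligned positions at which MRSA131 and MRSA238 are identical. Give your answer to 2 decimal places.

81.82%

Differing sites — 1:T/G; 2:G/C; 4:C/A; 16:A/C.
18 of the 22 sites match, so the percent identity is 18/22 × 100 = 81.82%.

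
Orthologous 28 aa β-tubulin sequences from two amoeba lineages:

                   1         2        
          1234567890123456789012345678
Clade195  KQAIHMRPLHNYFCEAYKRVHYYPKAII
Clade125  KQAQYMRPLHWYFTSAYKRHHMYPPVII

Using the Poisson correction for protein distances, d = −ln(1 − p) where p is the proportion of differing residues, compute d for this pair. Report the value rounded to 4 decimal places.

0.3878

The sequences differ at positions 4 (I/Q), 5 (H/Y), 11 (N/W), 14 (C/T), 15 (E/S), 20 (V/H), 22 (Y/M), 25 (K/P), 26 (A/V).
p = 9/28 = 0.321429.
d = −ln(1 − 0.321429) = −ln(0.678571) = 0.3878.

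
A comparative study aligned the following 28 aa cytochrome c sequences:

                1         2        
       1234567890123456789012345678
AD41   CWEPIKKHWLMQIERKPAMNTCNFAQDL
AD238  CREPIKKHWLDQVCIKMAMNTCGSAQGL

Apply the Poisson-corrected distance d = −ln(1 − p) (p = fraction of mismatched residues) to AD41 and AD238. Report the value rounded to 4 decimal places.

Mismatches occur at site 2 (W→R), site 11 (M→D), site 13 (I→V), site 14 (E→C), site 15 (R→I), site 17 (P→M), site 23 (N→G), site 24 (F→S), site 27 (D→G).
p = 9/28 = 0.321429.
d = −ln(1 − 0.321429) = −ln(0.678571) = 0.3878.

0.3878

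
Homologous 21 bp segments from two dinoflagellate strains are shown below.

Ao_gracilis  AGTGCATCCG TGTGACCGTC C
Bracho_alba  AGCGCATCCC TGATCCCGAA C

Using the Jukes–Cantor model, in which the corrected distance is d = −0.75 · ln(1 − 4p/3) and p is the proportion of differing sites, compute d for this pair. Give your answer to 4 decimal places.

0.4408

The sequences differ at positions 3 (T/C), 10 (G/C), 13 (T/A), 14 (G/T), 15 (A/C), 19 (T/A), 20 (C/A).
p = 7/21 = 0.333333.
d = −0.75 · ln(1 − (4/3)·0.333333) = −0.75 · ln(0.555556) = −0.75 · (-0.587786) = 0.4408.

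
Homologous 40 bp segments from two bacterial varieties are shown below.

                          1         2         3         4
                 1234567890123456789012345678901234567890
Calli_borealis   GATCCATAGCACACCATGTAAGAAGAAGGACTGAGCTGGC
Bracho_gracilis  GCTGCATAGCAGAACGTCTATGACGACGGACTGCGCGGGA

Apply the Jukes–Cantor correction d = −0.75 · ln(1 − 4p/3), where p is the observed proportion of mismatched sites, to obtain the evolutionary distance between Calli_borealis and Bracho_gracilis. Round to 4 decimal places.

Mismatches occur at site 2 (A→C), site 4 (C→G), site 12 (C→G), site 14 (C→A), site 16 (A→G), site 18 (G→C), site 21 (A→T), site 24 (A→C), site 27 (A→C), site 34 (A→C), site 37 (T→G), site 40 (C→A).
p = 12/40 = 0.300000.
d = −0.75 · ln(1 − (4/3)·0.300000) = −0.75 · ln(0.600000) = −0.75 · (-0.510826) = 0.3831.

0.3831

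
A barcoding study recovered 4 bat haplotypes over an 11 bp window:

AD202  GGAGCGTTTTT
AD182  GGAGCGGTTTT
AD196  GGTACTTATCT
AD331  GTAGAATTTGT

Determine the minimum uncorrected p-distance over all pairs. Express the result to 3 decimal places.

0.091

Pairwise Hamming distances:
  AD202 vs AD182: 1
  AD202 vs AD196: 5
  AD202 vs AD331: 4
  AD182 vs AD196: 6
  AD182 vs AD331: 5
  AD196 vs AD331: 7
The smallest is 1 mismatch, between AD202 and AD182; p = 1/11 = 0.091.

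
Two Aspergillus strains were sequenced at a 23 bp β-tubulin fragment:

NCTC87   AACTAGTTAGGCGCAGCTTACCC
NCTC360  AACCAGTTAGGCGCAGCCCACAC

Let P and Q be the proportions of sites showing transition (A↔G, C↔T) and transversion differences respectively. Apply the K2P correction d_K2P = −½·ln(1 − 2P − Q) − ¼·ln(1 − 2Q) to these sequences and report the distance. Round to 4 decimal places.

0.2042

Differing sites — 4:T/C (Ti); 18:T/C (Ti); 19:T/C (Ti); 22:C/A (Tv).
Of the 4 differences, 3 transitions and 1 transversion over 23 sites: P = 3/23 = 0.130435, Q = 1/23 = 0.043478.
d = −0.5·ln(0.695652) − 0.25·ln(0.913044) = −0.5·(-0.362906) − 0.25·(-0.090971) = 0.2042.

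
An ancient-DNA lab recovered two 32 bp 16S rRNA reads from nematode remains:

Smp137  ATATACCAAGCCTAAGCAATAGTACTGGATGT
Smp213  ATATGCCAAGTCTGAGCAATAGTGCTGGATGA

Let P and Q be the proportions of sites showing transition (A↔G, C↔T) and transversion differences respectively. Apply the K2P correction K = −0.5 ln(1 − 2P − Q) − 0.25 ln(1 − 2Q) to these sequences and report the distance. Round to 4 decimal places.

0.1813

Differing sites — 5:A/G (Ti); 11:C/T (Ti); 14:A/G (Ti); 24:A/G (Ti); 32:T/A (Tv).
Of the 5 differences, 4 transitions and 1 transversion over 32 sites: P = 4/32 = 0.125000, Q = 1/32 = 0.031250.
d = −0.5·ln(0.718750) − 0.25·ln(0.937500) = −0.5·(-0.330242) − 0.25·(-0.064539) = 0.1813.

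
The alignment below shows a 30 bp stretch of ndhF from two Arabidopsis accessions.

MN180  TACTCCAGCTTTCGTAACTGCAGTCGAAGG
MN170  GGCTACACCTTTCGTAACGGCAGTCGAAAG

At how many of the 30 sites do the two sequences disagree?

6

Differing sites — 1:T/G; 2:A/G; 5:C/A; 8:G/C; 19:T/G; 29:G/A.
That gives 6 mismatches out of 30 aligned sites, so the Hamming distance is 6.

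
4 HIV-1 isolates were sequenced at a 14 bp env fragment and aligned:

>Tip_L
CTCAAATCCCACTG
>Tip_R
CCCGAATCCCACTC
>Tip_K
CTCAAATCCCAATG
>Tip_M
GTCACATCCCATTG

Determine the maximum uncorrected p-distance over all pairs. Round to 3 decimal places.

Pairwise Hamming distances:
  Tip_L vs Tip_R: 3
  Tip_L vs Tip_K: 1
  Tip_L vs Tip_M: 3
  Tip_R vs Tip_K: 4
  Tip_R vs Tip_M: 6
  Tip_K vs Tip_M: 3
The largest is 6 mismatches, between Tip_R and Tip_M; p = 6/14 = 0.429.

0.429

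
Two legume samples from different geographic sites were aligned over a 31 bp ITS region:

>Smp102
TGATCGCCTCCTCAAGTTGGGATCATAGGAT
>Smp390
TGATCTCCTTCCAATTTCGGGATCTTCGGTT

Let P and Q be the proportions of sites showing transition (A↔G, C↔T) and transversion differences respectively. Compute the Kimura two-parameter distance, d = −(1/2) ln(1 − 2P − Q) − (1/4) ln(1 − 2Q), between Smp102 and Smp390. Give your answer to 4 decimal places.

Mismatches occur at site 6 (G/T, transversion), site 10 (C/T, transition), site 12 (T/C, transition), site 13 (C/A, transversion), site 15 (A/T, transversion), site 16 (G/T, transversion), site 18 (T/C, transition), site 25 (A/T, transversion), site 27 (A/C, transversion), site 30 (A/T, transversion).
Of the 10 differences, 3 transitions and 7 transversions over 31 sites: P = 3/31 = 0.096774, Q = 7/31 = 0.225806.
d = −0.5·ln(0.580646) − 0.25·ln(0.548388) = −0.5·(-0.543614) − 0.25·(-0.600772) = 0.4220.

0.4220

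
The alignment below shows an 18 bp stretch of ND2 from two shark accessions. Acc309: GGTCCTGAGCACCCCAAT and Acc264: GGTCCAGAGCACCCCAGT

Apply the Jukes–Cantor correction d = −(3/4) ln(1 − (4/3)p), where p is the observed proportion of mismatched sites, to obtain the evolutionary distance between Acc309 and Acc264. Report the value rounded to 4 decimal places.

Differing sites — 6:T/A; 17:A/G.
p = 2/18 = 0.111111.
d = −0.75 · ln(1 − (4/3)·0.111111) = −0.75 · ln(0.851852) = −0.75 · (-0.160342) = 0.1203.

0.1203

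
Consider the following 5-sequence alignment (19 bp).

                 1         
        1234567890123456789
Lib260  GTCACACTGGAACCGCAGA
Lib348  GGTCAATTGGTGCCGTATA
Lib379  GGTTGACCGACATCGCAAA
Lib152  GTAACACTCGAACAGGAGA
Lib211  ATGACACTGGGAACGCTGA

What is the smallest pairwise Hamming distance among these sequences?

4

Pairwise Hamming distances:
  Lib260 vs Lib348: 9
  Lib260 vs Lib379: 9
  Lib260 vs Lib152: 4
  Lib260 vs Lib211: 5
  Lib348 vs Lib379: 10
  Lib348 vs Lib152: 11
  Lib348 vs Lib211: 12
  Lib379 vs Lib152: 12
  Lib379 vs Lib211: 11
  Lib152 vs Lib211: 8
The smallest is 4, between Lib260 and Lib152.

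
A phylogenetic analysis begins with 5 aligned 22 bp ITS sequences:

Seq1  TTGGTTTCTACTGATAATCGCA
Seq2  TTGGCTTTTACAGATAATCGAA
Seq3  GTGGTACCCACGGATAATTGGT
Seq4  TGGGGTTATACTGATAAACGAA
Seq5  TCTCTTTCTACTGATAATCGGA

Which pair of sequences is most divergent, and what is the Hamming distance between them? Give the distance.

Pairwise Hamming distances:
  Seq1 vs Seq2: 4
  Seq1 vs Seq3: 8
  Seq1 vs Seq4: 5
  Seq1 vs Seq5: 4
  Seq2 vs Seq3: 10
  Seq2 vs Seq4: 5
  Seq2 vs Seq5: 7
  Seq3 vs Seq4: 12
  Seq3 vs Seq5: 10
  Seq4 vs Seq5: 7
The largest is 12, between Seq3 and Seq4.

12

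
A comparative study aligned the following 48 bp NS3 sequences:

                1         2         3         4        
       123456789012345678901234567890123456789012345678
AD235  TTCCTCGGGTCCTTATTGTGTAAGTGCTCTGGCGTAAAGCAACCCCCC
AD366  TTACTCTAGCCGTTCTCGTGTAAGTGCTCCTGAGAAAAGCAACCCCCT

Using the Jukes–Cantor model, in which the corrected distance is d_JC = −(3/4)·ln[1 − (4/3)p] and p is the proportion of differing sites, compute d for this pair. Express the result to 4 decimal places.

0.3041

Differing sites — 3:C/A; 7:G/T; 8:G/A; 10:T/C; 12:C/G; 15:A/C; 17:T/C; 30:T/C; 31:G/T; 33:C/A; 35:T/A; 48:C/T.
p = 12/48 = 0.250000.
d = −0.75 · ln(1 − (4/3)·0.250000) = −0.75 · ln(0.666667) = −0.75 · (-0.405465) = 0.3041.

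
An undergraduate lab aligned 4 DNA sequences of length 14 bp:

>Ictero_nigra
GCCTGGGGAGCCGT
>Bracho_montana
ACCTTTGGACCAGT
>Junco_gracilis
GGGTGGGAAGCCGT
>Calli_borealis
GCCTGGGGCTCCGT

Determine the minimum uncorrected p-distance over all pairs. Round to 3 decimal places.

Pairwise Hamming distances:
  Ictero_nigra vs Bracho_montana: 5
  Ictero_nigra vs Junco_gracilis: 3
  Ictero_nigra vs Calli_borealis: 2
  Bracho_montana vs Junco_gracilis: 8
  Bracho_montana vs Calli_borealis: 6
  Junco_gracilis vs Calli_borealis: 5
The smallest is 2 mismatches, between Ictero_nigra and Calli_borealis; p = 2/14 = 0.143.

0.143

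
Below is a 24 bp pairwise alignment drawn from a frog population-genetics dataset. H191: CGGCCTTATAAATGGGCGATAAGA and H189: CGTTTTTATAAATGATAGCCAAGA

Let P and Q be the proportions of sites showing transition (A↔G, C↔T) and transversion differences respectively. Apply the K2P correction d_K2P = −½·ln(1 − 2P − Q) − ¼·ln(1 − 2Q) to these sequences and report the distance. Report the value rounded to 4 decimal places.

Mismatches occur at site 3 (G↔T, transversion), site 4 (C↔T, transition), site 5 (C↔T, transition), site 15 (G↔A, transition), site 16 (G↔T, transversion), site 17 (C↔A, transversion), site 19 (A↔C, transversion), site 20 (T↔C, transition).
Of the 8 differences, 4 transitions and 4 transversions over 24 sites: P = 4/24 = 0.166667, Q = 4/24 = 0.166667.
d = −0.5·ln(0.499999) − 0.25·ln(0.666666) = −0.5·(-0.693149) − 0.25·(-0.405466) = 0.4479.

0.4479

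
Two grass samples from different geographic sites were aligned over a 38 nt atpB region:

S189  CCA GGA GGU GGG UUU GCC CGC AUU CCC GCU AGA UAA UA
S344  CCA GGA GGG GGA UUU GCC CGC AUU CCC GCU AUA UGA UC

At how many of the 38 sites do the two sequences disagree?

The sequences differ at positions 9 (U/G), 12 (G/A), 32 (G/U), 35 (A/G), 38 (A/C).
That gives 5 mismatches out of 38 aligned sites, so the Hamming distance is 5.

5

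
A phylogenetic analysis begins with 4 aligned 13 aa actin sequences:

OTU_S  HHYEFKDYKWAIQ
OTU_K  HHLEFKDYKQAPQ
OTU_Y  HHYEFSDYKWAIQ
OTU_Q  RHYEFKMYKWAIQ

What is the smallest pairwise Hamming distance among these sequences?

Pairwise Hamming distances:
  OTU_S vs OTU_K: 3
  OTU_S vs OTU_Y: 1
  OTU_S vs OTU_Q: 2
  OTU_K vs OTU_Y: 4
  OTU_K vs OTU_Q: 5
  OTU_Y vs OTU_Q: 3
The smallest is 1, between OTU_S and OTU_Y.

1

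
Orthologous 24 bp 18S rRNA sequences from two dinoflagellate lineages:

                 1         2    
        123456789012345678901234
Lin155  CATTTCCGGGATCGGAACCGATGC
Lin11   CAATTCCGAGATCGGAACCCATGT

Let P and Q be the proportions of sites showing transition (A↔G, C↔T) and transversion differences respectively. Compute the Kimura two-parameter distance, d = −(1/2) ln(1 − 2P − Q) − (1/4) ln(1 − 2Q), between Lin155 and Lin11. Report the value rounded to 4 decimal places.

0.1894

Differing sites — 3:T/A (Tv); 9:G/A (Ti); 20:G/C (Tv); 24:C/T (Ti).
Of the 4 differences, 2 transitions and 2 transversions over 24 sites: P = 2/24 = 0.083333, Q = 2/24 = 0.083333.
d = −0.5·ln(0.750001) − 0.25·ln(0.833334) = −0.5·(-0.287681) − 0.25·(-0.182321) = 0.1894.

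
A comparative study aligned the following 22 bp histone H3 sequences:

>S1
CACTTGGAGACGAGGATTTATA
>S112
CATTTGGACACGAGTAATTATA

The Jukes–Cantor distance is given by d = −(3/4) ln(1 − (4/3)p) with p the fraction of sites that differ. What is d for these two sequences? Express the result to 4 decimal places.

0.2082

The sequences differ at positions 3 (C/T), 9 (G/C), 15 (G/T), 17 (T/A).
p = 4/22 = 0.181818.
d = −0.75 · ln(1 − (4/3)·0.181818) = −0.75 · ln(0.757576) = −0.75 · (-0.277631) = 0.2082.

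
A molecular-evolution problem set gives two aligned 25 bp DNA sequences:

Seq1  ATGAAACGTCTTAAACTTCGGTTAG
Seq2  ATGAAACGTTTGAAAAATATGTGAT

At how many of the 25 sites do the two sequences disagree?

8

Differing sites — 10:C/T; 12:T/G; 16:C/A; 17:T/A; 19:C/A; 20:G/T; 23:T/G; 25:G/T.
That gives 8 mismatches out of 25 aligned sites, so the Hamming distance is 8.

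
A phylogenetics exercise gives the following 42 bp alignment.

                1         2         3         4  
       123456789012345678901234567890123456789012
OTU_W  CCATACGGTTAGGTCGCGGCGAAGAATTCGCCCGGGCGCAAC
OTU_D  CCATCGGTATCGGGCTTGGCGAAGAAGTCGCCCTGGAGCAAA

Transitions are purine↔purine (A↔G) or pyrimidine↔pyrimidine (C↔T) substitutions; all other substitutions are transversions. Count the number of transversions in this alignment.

Mismatches occur at site 5 (A/C, transversion), site 6 (C/G, transversion), site 8 (G/T, transversion), site 9 (T/A, transversion), site 11 (A/C, transversion), site 14 (T/G, transversion), site 16 (G/T, transversion), site 17 (C/T, transition), site 27 (T/G, transversion), site 34 (G/T, transversion), site 37 (C/A, transversion), site 42 (C/A, transversion).
Of the 12 differences, 1 transition and 11 transversions, so the answer is 11.

11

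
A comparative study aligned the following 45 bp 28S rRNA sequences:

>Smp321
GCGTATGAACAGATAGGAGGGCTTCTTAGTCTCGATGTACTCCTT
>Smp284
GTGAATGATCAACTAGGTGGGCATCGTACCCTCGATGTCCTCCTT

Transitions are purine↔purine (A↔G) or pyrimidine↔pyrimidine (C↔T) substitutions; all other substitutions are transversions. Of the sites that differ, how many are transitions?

Differing sites — 2:C/T (Ti); 4:T/A (Tv); 9:A/T (Tv); 12:G/A (Ti); 13:A/C (Tv); 18:A/T (Tv); 23:T/A (Tv); 26:T/G (Tv); 29:G/C (Tv); 30:T/C (Ti); 39:A/C (Tv).
Of the 11 differences, 3 transitions and 8 transversions, so the answer is 3.

3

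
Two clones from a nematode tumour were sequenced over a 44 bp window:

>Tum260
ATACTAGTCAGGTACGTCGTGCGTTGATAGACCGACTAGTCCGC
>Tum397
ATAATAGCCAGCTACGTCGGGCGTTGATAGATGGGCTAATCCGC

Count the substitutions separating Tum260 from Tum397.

8

The sequences differ at positions 4 (C/A), 8 (T/C), 12 (G/C), 20 (T/G), 32 (C/T), 33 (C/G), 35 (A/G), 39 (G/A).
That gives 8 mismatches out of 44 aligned sites, so the Hamming distance is 8.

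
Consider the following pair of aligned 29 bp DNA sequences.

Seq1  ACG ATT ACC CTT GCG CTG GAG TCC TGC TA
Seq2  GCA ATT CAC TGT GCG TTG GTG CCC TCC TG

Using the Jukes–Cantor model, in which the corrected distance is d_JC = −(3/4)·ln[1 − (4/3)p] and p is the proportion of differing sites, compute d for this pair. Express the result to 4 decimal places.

0.5285

The sequences differ at positions 1 (A/G), 3 (G/A), 7 (A/C), 8 (C/A), 10 (C/T), 11 (T/G), 16 (C/T), 20 (A/T), 22 (T/C), 26 (G/C), 29 (A/G).
p = 11/29 = 0.379310.
d = −0.75 · ln(1 − (4/3)·0.379310) = −0.75 · ln(0.494253) = −0.75 · (-0.704708) = 0.5285.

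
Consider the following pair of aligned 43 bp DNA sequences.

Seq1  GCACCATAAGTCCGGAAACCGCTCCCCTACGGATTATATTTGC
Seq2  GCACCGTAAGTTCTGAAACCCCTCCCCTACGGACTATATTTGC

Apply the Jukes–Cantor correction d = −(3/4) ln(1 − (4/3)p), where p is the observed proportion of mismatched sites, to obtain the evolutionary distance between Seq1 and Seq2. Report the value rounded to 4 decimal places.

Mismatches occur at site 6 (A↔G), site 12 (C↔T), site 14 (G↔T), site 21 (G↔C), site 34 (T↔C).
p = 5/43 = 0.116279.
d = −0.75 · ln(1 − (4/3)·0.116279) = −0.75 · ln(0.844961) = −0.75 · (-0.168465) = 0.1263.

0.1263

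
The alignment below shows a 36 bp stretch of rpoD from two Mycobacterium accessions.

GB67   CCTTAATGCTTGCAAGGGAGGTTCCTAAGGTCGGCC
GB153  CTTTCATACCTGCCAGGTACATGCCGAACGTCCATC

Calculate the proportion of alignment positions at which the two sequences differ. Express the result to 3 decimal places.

Mismatches occur at site 2 (C↔T), site 5 (A↔C), site 8 (G↔A), site 10 (T↔C), site 14 (A↔C), site 18 (G↔T), site 20 (G↔C), site 21 (G↔A), site 23 (T↔G), site 26 (T↔G), site 29 (G↔C), site 33 (G↔C), site 34 (G↔A), site 35 (C↔T).
There are 14 differences over 36 sites, so p = 14/36 = 0.389.

0.389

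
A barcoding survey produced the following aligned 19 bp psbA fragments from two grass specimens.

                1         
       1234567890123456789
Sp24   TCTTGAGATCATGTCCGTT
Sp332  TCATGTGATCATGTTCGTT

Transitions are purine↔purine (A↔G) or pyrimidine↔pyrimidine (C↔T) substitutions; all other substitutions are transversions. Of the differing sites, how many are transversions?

Mismatches occur at site 3 (T→A, transversion), site 6 (A→T, transversion), site 15 (C→T, transition).
Of the 3 differences, 1 transition and 2 transversions, so the answer is 2.

2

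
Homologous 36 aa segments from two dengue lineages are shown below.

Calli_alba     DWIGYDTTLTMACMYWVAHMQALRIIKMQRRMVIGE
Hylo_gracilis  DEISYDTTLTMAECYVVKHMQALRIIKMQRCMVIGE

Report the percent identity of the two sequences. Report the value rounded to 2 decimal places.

Differing sites — 2:W/E; 4:G/S; 13:C/E; 14:M/C; 16:W/V; 18:A/K; 31:R/C.
29 of the 36 sites match, so the percent identity is 29/36 × 100 = 80.56%.

80.56%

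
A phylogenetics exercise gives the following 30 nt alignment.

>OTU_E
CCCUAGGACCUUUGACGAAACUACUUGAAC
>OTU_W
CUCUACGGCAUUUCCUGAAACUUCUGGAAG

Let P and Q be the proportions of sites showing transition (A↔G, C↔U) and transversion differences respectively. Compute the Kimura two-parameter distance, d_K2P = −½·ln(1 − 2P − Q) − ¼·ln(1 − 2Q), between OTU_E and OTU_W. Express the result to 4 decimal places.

0.4411

Differing sites — 2:C/U (Ti); 6:G/C (Tv); 8:A/G (Ti); 10:C/A (Tv); 14:G/C (Tv); 15:A/C (Tv); 16:C/U (Ti); 23:A/U (Tv); 26:U/G (Tv); 30:C/G (Tv).
Of the 10 differences, 3 transitions and 7 transversions over 30 sites: P = 3/30 = 0.100000, Q = 7/30 = 0.233333.
d = −0.5·ln(0.566667) − 0.25·ln(0.533334) = −0.5·(-0.567983) − 0.25·(-0.628607) = 0.4411.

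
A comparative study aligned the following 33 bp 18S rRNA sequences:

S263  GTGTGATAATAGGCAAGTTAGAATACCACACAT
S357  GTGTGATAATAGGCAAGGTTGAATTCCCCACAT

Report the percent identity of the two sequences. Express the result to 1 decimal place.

Differing sites — 18:T/G; 20:A/T; 25:A/T; 28:A/C.
29 of the 33 sites match, so the percent identity is 29/33 × 100 = 87.9%.

87.9%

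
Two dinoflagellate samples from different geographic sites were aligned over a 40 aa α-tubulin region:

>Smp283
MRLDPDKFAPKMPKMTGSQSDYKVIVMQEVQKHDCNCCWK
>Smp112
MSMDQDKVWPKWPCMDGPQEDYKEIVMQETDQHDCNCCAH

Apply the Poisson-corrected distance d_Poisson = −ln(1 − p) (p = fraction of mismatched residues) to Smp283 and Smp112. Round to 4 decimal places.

The sequences differ at positions 2 (R/S), 3 (L/M), 5 (P/Q), 8 (F/V), 9 (A/W), 12 (M/W), 14 (K/C), 16 (T/D), 18 (S/P), 20 (S/E), 24 (V/E), 30 (V/T), 31 (Q/D), 32 (K/Q), 39 (W/A), 40 (K/H).
p = 16/40 = 0.400000.
d = −ln(1 − 0.400000) = −ln(0.600000) = 0.5108.

0.5108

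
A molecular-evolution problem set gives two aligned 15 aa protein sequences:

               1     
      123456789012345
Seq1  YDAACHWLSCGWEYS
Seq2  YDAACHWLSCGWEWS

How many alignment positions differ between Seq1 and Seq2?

1

A single mismatch occurs at site 14 (Y/W).
That gives 1 mismatch out of 15 aligned sites, so the Hamming distance is 1.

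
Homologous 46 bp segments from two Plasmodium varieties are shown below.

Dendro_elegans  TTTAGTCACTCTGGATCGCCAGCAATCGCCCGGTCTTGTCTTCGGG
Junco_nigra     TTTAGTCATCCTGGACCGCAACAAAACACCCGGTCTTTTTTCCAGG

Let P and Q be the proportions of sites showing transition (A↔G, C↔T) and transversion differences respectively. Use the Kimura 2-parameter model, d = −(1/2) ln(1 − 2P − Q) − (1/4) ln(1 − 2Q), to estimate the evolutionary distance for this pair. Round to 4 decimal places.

Differing sites — 9:C/T (Ti); 10:T/C (Ti); 16:T/C (Ti); 20:C/A (Tv); 22:G/C (Tv); 23:C/A (Tv); 26:T/A (Tv); 28:G/A (Ti); 38:G/T (Tv); 40:C/T (Ti); 42:T/C (Ti); 44:G/A (Ti).
Of the 12 differences, 7 transitions and 5 transversions over 46 sites: P = 7/46 = 0.152174, Q = 5/46 = 0.108696.
d = −0.5·ln(0.586956) − 0.25·ln(0.782608) = −0.5·(-0.532805) − 0.25·(-0.245123) = 0.3277.

0.3277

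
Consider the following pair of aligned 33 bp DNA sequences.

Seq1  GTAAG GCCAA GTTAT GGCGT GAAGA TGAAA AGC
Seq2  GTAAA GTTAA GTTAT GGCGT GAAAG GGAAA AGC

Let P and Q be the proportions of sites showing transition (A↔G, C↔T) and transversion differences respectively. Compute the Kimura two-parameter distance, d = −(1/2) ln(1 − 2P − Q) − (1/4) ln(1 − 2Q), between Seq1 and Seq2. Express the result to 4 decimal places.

The sequences differ at positions 5 (G/A, transition), 7 (C/T, transition), 8 (C/T, transition), 24 (G/A, transition), 25 (A/G, transition), 26 (T/G, transversion).
Of the 6 differences, 5 transitions and 1 transversion over 33 sites: P = 5/33 = 0.151515, Q = 1/33 = 0.030303.
d = −0.5·ln(0.666667) − 0.25·ln(0.939394) = −0.5·(-0.405465) − 0.25·(-0.062520) = 0.2184.

0.2184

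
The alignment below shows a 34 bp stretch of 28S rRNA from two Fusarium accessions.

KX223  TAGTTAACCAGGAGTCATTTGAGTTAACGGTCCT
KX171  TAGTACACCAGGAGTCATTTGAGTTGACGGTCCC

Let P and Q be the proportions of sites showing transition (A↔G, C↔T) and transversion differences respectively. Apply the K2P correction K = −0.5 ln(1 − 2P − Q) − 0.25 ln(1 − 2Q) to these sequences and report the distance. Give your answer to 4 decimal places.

Differing sites — 5:T/A (Tv); 6:A/C (Tv); 26:A/G (Ti); 34:T/C (Ti).
Of the 4 differences, 2 transitions and 2 transversions over 34 sites: P = 2/34 = 0.058824, Q = 2/34 = 0.058824.
d = −0.5·ln(0.823528) − 0.25·ln(0.882352) = −0.5·(-0.194158) − 0.25·(-0.125164) = 0.1284.

0.1284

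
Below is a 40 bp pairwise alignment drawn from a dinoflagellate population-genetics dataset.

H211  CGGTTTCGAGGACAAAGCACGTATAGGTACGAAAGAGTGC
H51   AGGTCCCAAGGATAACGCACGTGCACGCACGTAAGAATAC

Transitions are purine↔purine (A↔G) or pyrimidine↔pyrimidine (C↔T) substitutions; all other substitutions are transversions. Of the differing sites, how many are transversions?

Differing sites — 1:C/A (Tv); 5:T/C (Ti); 6:T/C (Ti); 8:G/A (Ti); 13:C/T (Ti); 16:A/C (Tv); 23:A/G (Ti); 24:T/C (Ti); 26:G/C (Tv); 28:T/C (Ti); 32:A/T (Tv); 37:G/A (Ti); 39:G/A (Ti).
Of the 13 differences, 9 transitions and 4 transversions, so the answer is 4.

4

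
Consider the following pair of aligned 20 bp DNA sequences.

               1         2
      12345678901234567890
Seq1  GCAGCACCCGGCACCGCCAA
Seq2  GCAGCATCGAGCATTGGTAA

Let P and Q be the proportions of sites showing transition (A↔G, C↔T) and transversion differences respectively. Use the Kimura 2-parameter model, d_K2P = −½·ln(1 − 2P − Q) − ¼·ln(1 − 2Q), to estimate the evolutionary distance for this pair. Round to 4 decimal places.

0.5139

Mismatches occur at site 7 (C↔T, transition), site 9 (C↔G, transversion), site 10 (G↔A, transition), site 14 (C↔T, transition), site 15 (C↔T, transition), site 17 (C↔G, transversion), site 18 (C↔T, transition).
Of the 7 differences, 5 transitions and 2 transversions over 20 sites: P = 5/20 = 0.250000, Q = 2/20 = 0.100000.
d = −0.5·ln(0.400000) − 0.25·ln(0.800000) = −0.5·(-0.916291) − 0.25·(-0.223144) = 0.5139.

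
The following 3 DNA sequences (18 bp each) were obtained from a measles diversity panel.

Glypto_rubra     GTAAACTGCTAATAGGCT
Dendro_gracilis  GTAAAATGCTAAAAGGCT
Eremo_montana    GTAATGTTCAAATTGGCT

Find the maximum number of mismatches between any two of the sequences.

Pairwise Hamming distances:
  Glypto_rubra vs Dendro_gracilis: 2
  Glypto_rubra vs Eremo_montana: 5
  Dendro_gracilis vs Eremo_montana: 6
The largest is 6, between Dendro_gracilis and Eremo_montana.

6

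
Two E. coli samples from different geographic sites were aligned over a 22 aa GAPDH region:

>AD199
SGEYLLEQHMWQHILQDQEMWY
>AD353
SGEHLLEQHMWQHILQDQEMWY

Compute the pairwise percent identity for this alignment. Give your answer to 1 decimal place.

95.5%

Differing sites — 4:Y/H.
21 of the 22 sites match, so the percent identity is 21/22 × 100 = 95.5%.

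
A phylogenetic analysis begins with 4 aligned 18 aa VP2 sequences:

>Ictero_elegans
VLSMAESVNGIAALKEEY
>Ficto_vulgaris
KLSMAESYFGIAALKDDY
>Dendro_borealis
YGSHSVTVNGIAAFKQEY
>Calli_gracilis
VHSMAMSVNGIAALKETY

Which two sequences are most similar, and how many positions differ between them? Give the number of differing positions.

3

Pairwise Hamming distances:
  Ictero_elegans vs Ficto_vulgaris: 5
  Ictero_elegans vs Dendro_borealis: 8
  Ictero_elegans vs Calli_gracilis: 3
  Ficto_vulgaris vs Dendro_borealis: 11
  Ficto_vulgaris vs Calli_gracilis: 7
  Dendro_borealis vs Calli_gracilis: 9
The smallest is 3, between Ictero_elegans and Calli_gracilis.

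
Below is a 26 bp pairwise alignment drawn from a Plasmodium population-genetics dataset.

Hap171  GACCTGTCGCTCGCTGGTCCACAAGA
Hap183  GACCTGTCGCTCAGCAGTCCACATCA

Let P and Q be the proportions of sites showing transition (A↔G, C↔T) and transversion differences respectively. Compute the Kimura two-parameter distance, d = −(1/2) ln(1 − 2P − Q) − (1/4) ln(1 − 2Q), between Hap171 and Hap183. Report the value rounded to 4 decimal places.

0.2780

The sequences differ at positions 13 (G/A, transition), 14 (C/G, transversion), 15 (T/C, transition), 16 (G/A, transition), 24 (A/T, transversion), 25 (G/C, transversion).
Of the 6 differences, 3 transitions and 3 transversions over 26 sites: P = 3/26 = 0.115385, Q = 3/26 = 0.115385.
d = −0.5·ln(0.653845) − 0.25·ln(0.769230) = −0.5·(-0.424885) − 0.25·(-0.262365) = 0.2780.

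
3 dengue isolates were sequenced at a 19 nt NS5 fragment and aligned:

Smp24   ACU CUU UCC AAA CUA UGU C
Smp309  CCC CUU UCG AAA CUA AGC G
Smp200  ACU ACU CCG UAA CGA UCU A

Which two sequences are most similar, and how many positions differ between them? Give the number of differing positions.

6

Pairwise Hamming distances:
  Smp24 vs Smp309: 6
  Smp24 vs Smp200: 8
  Smp309 vs Smp200: 11
The smallest is 6, between Smp24 and Smp309.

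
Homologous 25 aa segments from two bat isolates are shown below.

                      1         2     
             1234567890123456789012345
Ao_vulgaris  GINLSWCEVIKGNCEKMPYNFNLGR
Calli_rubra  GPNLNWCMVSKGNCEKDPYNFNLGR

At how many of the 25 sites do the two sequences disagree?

5

Mismatches occur at site 2 (I/P), site 5 (S/N), site 8 (E/M), site 10 (I/S), site 17 (M/D).
That gives 5 mismatches out of 25 aligned sites, so the Hamming distance is 5.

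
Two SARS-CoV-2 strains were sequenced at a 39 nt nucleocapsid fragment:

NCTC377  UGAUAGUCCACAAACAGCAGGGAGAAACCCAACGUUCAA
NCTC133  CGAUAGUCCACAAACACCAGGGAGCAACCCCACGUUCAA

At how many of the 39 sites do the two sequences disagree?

4

The sequences differ at positions 1 (U/C), 17 (G/C), 25 (A/C), 31 (A/C).
That gives 4 mismatches out of 39 aligned sites, so the Hamming distance is 4.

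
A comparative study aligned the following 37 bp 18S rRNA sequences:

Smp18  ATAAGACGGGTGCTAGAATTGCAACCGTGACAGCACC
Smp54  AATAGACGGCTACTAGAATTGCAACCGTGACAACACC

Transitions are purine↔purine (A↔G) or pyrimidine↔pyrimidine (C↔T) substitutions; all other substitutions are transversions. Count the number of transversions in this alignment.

Mismatches occur at site 2 (T↔A, transversion), site 3 (A↔T, transversion), site 10 (G↔C, transversion), site 12 (G↔A, transition), site 33 (G↔A, transition).
Of the 5 differences, 2 transitions and 3 transversions, so the answer is 3.

3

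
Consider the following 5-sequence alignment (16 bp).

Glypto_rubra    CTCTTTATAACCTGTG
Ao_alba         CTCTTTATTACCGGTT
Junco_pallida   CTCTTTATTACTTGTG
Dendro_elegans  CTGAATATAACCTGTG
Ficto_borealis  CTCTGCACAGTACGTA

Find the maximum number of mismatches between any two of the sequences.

10

Pairwise Hamming distances:
  Glypto_rubra vs Ao_alba: 3
  Glypto_rubra vs Junco_pallida: 2
  Glypto_rubra vs Dendro_elegans: 3
  Glypto_rubra vs Ficto_borealis: 8
  Ao_alba vs Junco_pallida: 3
  Ao_alba vs Dendro_elegans: 6
  Ao_alba vs Ficto_borealis: 9
  Junco_pallida vs Dendro_elegans: 5
  Junco_pallida vs Ficto_borealis: 9
  Dendro_elegans vs Ficto_borealis: 10
The largest is 10, between Dendro_elegans and Ficto_borealis.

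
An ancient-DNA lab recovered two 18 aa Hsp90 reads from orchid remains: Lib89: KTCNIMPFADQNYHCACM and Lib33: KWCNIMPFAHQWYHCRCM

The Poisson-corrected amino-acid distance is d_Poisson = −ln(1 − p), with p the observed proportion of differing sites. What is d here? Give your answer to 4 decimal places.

0.2513

Mismatches occur at site 2 (T↔W), site 10 (D↔H), site 12 (N↔W), site 16 (A↔R).
p = 4/18 = 0.222222.
d = −ln(1 − 0.222222) = −ln(0.777778) = 0.2513.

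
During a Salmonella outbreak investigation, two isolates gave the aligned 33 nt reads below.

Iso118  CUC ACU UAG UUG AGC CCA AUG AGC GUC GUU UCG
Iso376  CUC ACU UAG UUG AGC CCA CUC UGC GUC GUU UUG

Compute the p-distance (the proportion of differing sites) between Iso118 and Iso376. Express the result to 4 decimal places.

The sequences differ at positions 19 (A/C), 21 (G/C), 22 (A/U), 32 (C/U).
There are 4 differences over 33 sites, so p = 4/33 = 0.1212.

0.1212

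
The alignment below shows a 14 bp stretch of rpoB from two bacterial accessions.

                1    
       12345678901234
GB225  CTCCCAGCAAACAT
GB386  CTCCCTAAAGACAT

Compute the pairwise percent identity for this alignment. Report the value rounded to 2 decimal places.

The sequences differ at positions 6 (A/T), 7 (G/A), 8 (C/A), 10 (A/G).
10 of the 14 sites match, so the percent identity is 10/14 × 100 = 71.43%.

71.43%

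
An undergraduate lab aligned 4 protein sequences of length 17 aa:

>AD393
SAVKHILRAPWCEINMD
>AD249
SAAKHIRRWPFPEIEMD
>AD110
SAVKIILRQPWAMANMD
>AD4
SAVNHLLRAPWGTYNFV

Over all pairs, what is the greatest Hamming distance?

Pairwise Hamming distances:
  AD393 vs AD249: 6
  AD393 vs AD110: 5
  AD393 vs AD4: 7
  AD249 vs AD110: 9
  AD249 vs AD4: 12
  AD110 vs AD4: 9
The largest is 12, between AD249 and AD4.

12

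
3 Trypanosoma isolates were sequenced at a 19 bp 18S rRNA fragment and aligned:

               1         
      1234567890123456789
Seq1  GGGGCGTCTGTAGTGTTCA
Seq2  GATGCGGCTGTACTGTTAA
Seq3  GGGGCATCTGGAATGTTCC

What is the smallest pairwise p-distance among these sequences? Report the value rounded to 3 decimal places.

Pairwise Hamming distances:
  Seq1 vs Seq2: 5
  Seq1 vs Seq3: 4
  Seq2 vs Seq3: 8
The smallest is 4 mismatches, between Seq1 and Seq3; p = 4/19 = 0.211.

0.211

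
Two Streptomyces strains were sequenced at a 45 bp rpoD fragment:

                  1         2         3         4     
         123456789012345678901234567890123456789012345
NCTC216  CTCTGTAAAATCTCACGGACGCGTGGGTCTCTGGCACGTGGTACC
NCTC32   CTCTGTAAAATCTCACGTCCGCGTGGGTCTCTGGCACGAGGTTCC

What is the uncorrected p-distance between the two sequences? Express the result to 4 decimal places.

0.0889

Differing sites — 18:G/T; 19:A/C; 39:T/A; 43:A/T.
There are 4 differences over 45 sites, so p = 4/45 = 0.0889.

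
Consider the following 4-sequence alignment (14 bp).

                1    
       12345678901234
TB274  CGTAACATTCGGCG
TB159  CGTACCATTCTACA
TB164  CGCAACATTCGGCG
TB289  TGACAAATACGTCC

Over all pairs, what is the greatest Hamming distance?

9

Pairwise Hamming distances:
  TB274 vs TB159: 4
  TB274 vs TB164: 1
  TB274 vs TB289: 7
  TB159 vs TB164: 5
  TB159 vs TB289: 9
  TB164 vs TB289: 7
The largest is 9, between TB159 and TB289.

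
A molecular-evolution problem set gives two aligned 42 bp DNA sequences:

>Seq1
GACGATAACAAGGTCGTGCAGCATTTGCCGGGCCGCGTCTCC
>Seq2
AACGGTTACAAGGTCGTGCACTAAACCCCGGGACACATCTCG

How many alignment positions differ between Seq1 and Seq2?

13

Differing sites — 1:G/A; 5:A/G; 7:A/T; 21:G/C; 22:C/T; 24:T/A; 25:T/A; 26:T/C; 27:G/C; 33:C/A; 35:G/A; 37:G/A; 42:C/G.
That gives 13 mismatches out of 42 aligned sites, so the Hamming distance is 13.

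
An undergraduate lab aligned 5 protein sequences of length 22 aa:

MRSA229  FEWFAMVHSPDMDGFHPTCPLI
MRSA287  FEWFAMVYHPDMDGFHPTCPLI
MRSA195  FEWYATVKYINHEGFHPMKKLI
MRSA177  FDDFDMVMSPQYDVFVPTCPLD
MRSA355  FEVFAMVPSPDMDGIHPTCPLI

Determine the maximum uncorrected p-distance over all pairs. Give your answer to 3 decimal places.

0.773

Pairwise Hamming distances:
  MRSA229 vs MRSA287: 2
  MRSA229 vs MRSA195: 11
  MRSA229 vs MRSA177: 9
  MRSA229 vs MRSA355: 3
  MRSA287 vs MRSA195: 11
  MRSA287 vs MRSA177: 10
  MRSA287 vs MRSA355: 4
  MRSA195 vs MRSA177: 17
  MRSA195 vs MRSA355: 13
  MRSA177 vs MRSA355: 10
The largest is 17 mismatches, between MRSA195 and MRSA177; p = 17/22 = 0.773.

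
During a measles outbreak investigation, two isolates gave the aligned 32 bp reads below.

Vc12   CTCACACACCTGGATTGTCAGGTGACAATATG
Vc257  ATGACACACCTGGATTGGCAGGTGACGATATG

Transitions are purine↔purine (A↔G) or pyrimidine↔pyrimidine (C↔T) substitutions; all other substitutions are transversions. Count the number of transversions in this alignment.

Mismatches occur at site 1 (C/A, transversion), site 3 (C/G, transversion), site 18 (T/G, transversion), site 27 (A/G, transition).
Of the 4 differences, 1 transition and 3 transversions, so the answer is 3.

3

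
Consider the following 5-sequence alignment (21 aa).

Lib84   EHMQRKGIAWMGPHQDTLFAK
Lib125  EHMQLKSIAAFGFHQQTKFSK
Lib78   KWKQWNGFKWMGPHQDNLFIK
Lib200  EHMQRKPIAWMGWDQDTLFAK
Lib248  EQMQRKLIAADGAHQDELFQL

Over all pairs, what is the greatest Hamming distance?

Pairwise Hamming distances:
  Lib84 vs Lib125: 8
  Lib84 vs Lib78: 9
  Lib84 vs Lib200: 3
  Lib84 vs Lib248: 8
  Lib125 vs Lib78: 15
  Lib125 vs Lib200: 9
  Lib125 vs Lib248: 10
  Lib78 vs Lib200: 12
  Lib78 vs Lib248: 14
  Lib200 vs Lib248: 9
The largest is 15, between Lib125 and Lib78.

15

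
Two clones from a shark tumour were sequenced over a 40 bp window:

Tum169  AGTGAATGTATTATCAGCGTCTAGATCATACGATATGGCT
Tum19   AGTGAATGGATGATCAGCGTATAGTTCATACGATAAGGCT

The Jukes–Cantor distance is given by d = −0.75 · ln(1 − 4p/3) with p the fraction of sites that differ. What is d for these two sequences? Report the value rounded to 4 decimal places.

The sequences differ at positions 9 (T/G), 12 (T/G), 21 (C/A), 25 (A/T), 36 (T/A).
p = 5/40 = 0.125000.
d = −0.75 · ln(1 − (4/3)·0.125000) = −0.75 · ln(0.833333) = −0.75 · (-0.182322) = 0.1367.

0.1367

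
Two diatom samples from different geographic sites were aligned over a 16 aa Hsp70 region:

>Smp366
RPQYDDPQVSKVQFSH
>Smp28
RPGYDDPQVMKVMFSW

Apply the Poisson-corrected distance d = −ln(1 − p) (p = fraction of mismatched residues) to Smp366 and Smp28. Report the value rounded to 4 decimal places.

The sequences differ at positions 3 (Q/G), 10 (S/M), 13 (Q/M), 16 (H/W).
p = 4/16 = 0.250000.
d = −ln(1 − 0.250000) = −ln(0.750000) = 0.2877.

0.2877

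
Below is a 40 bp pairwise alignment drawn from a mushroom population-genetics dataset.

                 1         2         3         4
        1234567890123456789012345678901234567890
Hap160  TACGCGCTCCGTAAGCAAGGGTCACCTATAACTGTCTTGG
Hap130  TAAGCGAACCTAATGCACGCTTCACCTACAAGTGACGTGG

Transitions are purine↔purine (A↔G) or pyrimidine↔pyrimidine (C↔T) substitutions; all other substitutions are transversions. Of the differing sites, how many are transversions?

12

Differing sites — 3:C/A (Tv); 7:C/A (Tv); 8:T/A (Tv); 11:G/T (Tv); 12:T/A (Tv); 14:A/T (Tv); 18:A/C (Tv); 20:G/C (Tv); 21:G/T (Tv); 29:T/C (Ti); 32:C/G (Tv); 35:T/A (Tv); 37:T/G (Tv).
Of the 13 differences, 1 transition and 12 transversions, so the answer is 12.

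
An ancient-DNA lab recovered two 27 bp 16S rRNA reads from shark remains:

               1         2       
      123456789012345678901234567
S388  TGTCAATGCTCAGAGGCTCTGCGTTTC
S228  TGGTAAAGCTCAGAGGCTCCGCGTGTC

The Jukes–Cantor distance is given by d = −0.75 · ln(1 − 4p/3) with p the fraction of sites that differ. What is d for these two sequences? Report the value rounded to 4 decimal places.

0.2127

Differing sites — 3:T/G; 4:C/T; 7:T/A; 20:T/C; 25:T/G.
p = 5/27 = 0.185185.
d = −0.75 · ln(1 − (4/3)·0.185185) = −0.75 · ln(0.753087) = −0.75 · (-0.283575) = 0.2127.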